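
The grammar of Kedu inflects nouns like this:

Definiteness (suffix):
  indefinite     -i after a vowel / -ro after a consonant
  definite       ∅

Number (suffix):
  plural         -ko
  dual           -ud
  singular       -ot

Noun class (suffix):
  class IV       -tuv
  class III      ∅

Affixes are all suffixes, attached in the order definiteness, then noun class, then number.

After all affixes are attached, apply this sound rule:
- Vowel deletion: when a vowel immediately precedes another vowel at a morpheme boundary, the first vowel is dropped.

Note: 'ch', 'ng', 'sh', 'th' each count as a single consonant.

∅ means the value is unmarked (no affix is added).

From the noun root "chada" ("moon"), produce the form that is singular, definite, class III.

chadot

definiteness = definite: zero marking, form stays chada.
noun class = class III: zero marking, form stays chada.
Attach number singular -ot → chadaot.
Apply vowel deletion: chadaot → chadot.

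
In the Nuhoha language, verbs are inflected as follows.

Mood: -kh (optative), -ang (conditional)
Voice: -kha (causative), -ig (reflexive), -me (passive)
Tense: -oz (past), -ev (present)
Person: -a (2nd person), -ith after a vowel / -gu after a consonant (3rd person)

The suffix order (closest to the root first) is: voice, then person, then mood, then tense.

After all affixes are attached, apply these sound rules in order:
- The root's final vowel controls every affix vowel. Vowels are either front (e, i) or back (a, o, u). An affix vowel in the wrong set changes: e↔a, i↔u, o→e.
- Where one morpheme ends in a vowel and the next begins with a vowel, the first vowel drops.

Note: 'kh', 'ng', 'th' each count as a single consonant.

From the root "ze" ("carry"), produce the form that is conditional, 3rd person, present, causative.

Attach voice causative -kha → zekha.
Attach person 3rd person -ith (after vowel 'a') → zekhaith.
Attach mood conditional -ang → zekhaithang.
Attach tense present -ev → zekhaithangev.
Apply vowel harmony: zekhaithangev → zekheithengev.
Apply vowel deletion: zekheithengev → zekhithengev.

zekhithengev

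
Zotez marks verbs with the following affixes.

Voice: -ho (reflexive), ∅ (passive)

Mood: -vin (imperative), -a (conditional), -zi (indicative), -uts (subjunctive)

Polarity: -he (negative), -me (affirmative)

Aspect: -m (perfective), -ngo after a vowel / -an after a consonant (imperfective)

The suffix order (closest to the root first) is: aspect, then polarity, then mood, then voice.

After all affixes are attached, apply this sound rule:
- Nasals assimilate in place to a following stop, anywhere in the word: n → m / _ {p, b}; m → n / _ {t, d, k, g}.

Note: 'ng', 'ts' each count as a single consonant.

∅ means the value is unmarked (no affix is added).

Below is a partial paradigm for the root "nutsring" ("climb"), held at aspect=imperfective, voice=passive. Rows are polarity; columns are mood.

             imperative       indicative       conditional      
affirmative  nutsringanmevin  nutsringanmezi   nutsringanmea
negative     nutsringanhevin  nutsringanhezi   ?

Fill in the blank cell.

Attach aspect imperfective -an (after consonant 'ng') → nutsringan.
Attach polarity negative -he → nutsringanhe.
Attach mood conditional -a → nutsringanhea.
voice = passive: zero marking, form stays nutsringanhea.
Nasal assimilation: no change.

nutsringanhea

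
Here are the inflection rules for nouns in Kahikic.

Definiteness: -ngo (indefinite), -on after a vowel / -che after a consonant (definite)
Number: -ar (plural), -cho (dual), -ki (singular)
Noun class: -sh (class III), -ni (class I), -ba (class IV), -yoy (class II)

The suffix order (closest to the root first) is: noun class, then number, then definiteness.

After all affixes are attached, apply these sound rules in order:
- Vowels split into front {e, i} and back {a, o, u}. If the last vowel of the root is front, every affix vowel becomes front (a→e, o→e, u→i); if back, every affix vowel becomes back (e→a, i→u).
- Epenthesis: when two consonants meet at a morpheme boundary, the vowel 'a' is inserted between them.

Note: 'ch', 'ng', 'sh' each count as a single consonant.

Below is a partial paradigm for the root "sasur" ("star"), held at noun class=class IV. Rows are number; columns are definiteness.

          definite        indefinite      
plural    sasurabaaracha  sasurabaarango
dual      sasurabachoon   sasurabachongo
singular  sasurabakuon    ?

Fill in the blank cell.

Attach noun class class IV -ba → sasurba.
Attach number singular -ki → sasurbaki.
Attach definiteness indefinite -ngo → sasurbakingo.
Apply vowel harmony: sasurbakingo → sasurbakungo.
Apply epenthesis: sasurbakungo → sasurabakungo.

sasurabakungo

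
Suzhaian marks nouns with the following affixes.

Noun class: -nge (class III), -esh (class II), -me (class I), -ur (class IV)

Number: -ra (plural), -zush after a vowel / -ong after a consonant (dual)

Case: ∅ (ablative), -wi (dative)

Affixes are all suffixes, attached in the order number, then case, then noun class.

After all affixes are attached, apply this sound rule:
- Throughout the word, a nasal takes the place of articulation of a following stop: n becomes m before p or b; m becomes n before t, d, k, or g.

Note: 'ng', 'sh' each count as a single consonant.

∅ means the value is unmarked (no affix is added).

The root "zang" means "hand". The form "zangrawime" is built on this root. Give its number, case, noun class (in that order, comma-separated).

Segment: zang-ra-wi-me.
number: -ra → plural.
case: -wi → dative.
noun class: -me → class I.

plural, dative, class I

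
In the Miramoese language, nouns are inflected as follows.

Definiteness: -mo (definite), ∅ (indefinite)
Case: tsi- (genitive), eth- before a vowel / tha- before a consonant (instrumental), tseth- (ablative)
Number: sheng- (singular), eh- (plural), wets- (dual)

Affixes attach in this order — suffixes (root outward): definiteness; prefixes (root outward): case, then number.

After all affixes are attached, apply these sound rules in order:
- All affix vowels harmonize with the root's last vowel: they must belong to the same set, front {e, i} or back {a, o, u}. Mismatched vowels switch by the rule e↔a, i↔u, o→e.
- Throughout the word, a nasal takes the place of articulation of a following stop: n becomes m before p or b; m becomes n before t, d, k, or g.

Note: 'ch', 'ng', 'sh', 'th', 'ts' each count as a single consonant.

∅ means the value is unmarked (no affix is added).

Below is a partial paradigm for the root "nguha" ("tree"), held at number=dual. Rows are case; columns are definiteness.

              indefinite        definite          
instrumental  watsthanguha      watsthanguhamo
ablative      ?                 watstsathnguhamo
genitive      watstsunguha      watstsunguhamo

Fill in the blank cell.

Attach case ablative tseth- → tsethnguha.
definiteness = indefinite: zero marking, form stays tsethnguha.
Attach number dual wets- → wetstsethnguha.
Apply vowel harmony: wetstsethnguha → watstsathnguha.
Nasal assimilation: no change.

watstsathnguha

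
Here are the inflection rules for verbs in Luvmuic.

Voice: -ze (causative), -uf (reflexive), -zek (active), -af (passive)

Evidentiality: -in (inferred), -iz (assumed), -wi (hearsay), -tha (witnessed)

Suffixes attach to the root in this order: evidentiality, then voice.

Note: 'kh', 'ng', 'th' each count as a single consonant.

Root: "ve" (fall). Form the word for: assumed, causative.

veizze

Attach evidentiality assumed -iz → veiz.
Attach voice causative -ze → veizze.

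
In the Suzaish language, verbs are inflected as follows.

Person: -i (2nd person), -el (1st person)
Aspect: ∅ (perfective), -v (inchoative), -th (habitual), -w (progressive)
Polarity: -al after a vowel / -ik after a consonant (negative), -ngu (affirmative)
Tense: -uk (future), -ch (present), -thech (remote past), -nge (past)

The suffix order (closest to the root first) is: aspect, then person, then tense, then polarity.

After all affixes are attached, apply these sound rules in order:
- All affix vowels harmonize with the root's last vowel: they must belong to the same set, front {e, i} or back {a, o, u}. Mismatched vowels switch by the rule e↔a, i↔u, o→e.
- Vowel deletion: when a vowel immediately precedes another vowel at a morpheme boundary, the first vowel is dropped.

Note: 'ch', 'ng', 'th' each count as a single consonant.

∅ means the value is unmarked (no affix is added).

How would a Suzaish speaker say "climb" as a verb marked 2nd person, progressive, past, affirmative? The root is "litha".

lithawungangu

Attach aspect progressive -w → lithaw.
Attach person 2nd person -i → lithawi.
Attach tense past -nge → lithawinge.
Attach polarity affirmative -ngu → lithawingengu.
Apply vowel harmony: lithawingengu → lithawungangu.
Vowel deletion: no change.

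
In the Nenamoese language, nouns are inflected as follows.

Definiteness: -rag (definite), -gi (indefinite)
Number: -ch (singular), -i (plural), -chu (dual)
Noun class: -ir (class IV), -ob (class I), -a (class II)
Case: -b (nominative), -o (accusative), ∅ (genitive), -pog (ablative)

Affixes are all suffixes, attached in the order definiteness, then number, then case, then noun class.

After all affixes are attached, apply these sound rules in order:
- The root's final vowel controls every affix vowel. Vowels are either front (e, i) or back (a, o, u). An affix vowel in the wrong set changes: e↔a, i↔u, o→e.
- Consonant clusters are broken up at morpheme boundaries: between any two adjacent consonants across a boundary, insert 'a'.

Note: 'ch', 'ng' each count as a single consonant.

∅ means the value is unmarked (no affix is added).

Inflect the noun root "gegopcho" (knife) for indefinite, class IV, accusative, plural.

gegopchoguuour

Attach definiteness indefinite -gi → gegopchogi.
Attach number plural -i → gegopchogii.
Attach case accusative -o → gegopchogiio.
Attach noun class class IV -ir → gegopchogiioir.
Apply vowel harmony: gegopchogiioir → gegopchoguuour.
Epenthesis: no change.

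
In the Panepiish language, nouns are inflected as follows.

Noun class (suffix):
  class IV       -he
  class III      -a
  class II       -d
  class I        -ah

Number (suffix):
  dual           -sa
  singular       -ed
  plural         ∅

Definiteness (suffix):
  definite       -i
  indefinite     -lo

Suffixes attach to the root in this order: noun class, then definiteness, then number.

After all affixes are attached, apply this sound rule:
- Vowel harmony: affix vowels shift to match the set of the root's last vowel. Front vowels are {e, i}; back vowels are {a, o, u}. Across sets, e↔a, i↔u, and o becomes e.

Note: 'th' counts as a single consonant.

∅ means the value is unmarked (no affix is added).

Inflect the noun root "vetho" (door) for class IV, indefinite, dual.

Attach noun class class IV -he → vethohe.
Attach definiteness indefinite -lo → vethohelo.
Attach number dual -sa → vethohelosa.
Apply vowel harmony: vethohelosa → vethohalosa.

vethohalosa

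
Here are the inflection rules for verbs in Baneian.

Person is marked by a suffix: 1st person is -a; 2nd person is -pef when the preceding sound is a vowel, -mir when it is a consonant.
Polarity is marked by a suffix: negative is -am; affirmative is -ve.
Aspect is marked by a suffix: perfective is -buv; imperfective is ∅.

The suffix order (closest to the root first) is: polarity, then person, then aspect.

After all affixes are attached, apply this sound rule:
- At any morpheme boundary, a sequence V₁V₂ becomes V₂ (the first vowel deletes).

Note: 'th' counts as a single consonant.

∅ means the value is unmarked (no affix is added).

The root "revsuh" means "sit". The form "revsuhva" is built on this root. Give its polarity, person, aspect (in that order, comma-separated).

Segment: revsuh-ve-a.
polarity: -ve → affirmative.
person: -a → 1st person.
aspect: ∅ → imperfective.

affirmative, 1st person, imperfective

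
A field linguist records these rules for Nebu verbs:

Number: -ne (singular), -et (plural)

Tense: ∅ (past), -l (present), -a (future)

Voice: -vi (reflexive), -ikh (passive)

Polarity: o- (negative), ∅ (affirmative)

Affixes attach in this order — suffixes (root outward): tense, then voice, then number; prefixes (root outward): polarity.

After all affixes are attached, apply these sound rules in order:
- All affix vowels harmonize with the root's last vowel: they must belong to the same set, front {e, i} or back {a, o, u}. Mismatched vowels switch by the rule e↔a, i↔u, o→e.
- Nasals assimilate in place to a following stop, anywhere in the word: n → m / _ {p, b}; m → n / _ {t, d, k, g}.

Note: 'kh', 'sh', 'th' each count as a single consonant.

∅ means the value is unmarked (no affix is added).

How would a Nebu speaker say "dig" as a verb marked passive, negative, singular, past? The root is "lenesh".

tense = past: zero marking, form stays lenesh.
Attach polarity negative o- → olenesh.
Attach voice passive -ikh → oleneshikh.
Attach number singular -ne → oleneshikhne.
Apply vowel harmony: oleneshikhne → eleneshikhne.
Nasal assimilation: no change.

eleneshikhne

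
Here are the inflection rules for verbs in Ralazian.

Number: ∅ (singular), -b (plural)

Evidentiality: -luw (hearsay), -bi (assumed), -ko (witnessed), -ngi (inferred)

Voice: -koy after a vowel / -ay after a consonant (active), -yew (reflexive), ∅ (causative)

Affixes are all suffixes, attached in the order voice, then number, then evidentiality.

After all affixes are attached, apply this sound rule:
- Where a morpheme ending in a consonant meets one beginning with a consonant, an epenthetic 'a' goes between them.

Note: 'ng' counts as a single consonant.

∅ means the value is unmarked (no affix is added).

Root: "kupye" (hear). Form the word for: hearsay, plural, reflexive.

kupyeyewabaluw

Attach voice reflexive -yew → kupyeyew.
Attach number plural -b → kupyeyewb.
Attach evidentiality hearsay -luw → kupyeyewbluw.
Apply epenthesis: kupyeyewbluw → kupyeyewabaluw.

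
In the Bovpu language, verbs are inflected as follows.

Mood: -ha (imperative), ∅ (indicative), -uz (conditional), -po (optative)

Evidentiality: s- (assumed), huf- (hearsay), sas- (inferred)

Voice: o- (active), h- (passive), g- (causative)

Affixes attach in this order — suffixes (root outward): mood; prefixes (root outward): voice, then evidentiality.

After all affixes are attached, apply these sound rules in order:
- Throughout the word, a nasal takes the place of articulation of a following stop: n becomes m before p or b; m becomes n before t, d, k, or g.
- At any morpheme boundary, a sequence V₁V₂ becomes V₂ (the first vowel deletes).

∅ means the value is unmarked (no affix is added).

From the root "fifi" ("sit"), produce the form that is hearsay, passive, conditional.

hufhfifuz

Attach voice passive h- → hfifi.
Attach evidentiality hearsay huf- → hufhfifi.
Attach mood conditional -uz → hufhfifiuz.
Nasal assimilation: no change.
Apply vowel deletion: hufhfifiuz → hufhfifuz.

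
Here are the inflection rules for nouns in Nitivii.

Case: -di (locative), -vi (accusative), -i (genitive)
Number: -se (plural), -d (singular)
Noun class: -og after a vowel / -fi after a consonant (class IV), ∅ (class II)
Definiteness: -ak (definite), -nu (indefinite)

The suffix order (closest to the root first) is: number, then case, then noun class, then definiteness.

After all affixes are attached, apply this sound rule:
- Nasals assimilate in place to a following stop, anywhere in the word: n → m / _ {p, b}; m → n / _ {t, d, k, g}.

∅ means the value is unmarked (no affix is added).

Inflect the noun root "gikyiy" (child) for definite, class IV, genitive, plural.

Attach number plural -se → gikyiyse.
Attach case genitive -i → gikyiysei.
Attach noun class class IV -og (after vowel 'i') → gikyiyseiog.
Attach definiteness definite -ak → gikyiyseiogak.
Nasal assimilation: no change.

gikyiyseiogak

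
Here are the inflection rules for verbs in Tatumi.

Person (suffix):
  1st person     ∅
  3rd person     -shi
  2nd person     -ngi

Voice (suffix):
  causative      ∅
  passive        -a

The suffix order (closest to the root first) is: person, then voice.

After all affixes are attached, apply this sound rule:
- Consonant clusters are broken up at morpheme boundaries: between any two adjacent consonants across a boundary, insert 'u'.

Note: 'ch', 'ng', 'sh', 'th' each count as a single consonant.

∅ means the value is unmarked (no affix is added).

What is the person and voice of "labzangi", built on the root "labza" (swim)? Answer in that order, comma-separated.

Segment: labza-ngi.
person: -ngi → 2nd person.
voice: ∅ → causative.

2nd person, causative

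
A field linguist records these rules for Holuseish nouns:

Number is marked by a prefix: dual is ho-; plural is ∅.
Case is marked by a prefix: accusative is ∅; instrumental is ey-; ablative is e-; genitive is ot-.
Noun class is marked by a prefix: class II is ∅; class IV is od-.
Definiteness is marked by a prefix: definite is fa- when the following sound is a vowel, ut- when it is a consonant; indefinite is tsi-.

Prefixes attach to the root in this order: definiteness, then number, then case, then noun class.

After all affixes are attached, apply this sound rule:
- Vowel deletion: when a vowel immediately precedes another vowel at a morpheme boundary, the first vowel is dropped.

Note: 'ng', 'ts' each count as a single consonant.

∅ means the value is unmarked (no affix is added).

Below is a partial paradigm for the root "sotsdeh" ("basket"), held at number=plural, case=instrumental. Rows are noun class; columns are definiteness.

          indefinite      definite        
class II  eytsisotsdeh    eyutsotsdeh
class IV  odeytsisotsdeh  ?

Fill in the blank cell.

odeyutsotsdeh

Attach definiteness definite ut- (before consonant 's') → utsotsdeh.
number = plural: zero marking, form stays utsotsdeh.
Attach case instrumental ey- → eyutsotsdeh.
Attach noun class class IV od- → odeyutsotsdeh.
Vowel deletion: no change.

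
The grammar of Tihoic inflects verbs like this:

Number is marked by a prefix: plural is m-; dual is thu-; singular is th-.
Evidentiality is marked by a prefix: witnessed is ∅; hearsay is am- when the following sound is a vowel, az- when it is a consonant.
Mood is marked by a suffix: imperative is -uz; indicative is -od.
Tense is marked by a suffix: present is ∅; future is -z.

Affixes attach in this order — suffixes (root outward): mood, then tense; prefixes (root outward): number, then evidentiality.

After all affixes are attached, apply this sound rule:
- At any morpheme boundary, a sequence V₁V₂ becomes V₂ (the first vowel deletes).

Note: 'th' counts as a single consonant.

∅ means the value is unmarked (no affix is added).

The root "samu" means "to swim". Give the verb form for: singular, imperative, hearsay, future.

azthsamuzz

Attach number singular th- → thsamu.
Attach mood imperative -uz → thsamuuz.
Attach tense future -z → thsamuuzz.
Attach evidentiality hearsay az- (before consonant 'th') → azthsamuuzz.
Apply vowel deletion: azthsamuuzz → azthsamuzz.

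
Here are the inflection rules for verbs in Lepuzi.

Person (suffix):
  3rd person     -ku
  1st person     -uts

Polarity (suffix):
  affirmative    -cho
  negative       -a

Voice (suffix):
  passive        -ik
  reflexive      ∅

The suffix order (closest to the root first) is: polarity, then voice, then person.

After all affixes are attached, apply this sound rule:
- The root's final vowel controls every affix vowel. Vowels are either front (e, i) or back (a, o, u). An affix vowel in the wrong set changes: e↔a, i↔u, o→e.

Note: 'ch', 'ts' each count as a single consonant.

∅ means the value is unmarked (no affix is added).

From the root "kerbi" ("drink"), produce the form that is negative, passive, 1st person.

Attach polarity negative -a → kerbia.
Attach voice passive -ik → kerbiaik.
Attach person 1st person -uts → kerbiaikuts.
Apply vowel harmony: kerbiaikuts → kerbieikits.

kerbieikits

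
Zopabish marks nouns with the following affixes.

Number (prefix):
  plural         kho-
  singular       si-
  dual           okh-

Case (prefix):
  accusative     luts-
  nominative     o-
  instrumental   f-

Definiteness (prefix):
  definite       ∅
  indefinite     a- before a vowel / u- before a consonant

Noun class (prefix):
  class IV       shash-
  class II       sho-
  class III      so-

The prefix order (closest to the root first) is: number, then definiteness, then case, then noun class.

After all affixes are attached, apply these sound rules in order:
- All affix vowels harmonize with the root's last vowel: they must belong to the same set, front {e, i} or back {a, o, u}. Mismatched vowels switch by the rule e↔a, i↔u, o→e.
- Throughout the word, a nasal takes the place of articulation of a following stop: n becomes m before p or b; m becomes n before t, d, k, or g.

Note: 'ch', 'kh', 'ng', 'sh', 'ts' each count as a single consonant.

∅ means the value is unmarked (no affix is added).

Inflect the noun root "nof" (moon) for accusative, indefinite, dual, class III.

solutsaokhnof

Attach number dual okh- → okhnof.
Attach definiteness indefinite a- (before vowel 'o') → aokhnof.
Attach case accusative luts- → lutsaokhnof.
Attach noun class class III so- → solutsaokhnof.
Vowel harmony: no change.
Nasal assimilation: no change.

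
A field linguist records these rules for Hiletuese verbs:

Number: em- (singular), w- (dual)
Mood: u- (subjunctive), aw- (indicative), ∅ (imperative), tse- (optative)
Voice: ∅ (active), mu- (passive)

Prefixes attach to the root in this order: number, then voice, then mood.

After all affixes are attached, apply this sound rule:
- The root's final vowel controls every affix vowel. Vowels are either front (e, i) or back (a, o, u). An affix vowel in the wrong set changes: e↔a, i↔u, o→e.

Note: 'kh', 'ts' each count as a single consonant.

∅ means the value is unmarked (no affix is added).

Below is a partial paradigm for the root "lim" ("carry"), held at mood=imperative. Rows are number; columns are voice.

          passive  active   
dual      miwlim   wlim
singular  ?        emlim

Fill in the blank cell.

miemlim

Attach number singular em- → emlim.
Attach voice passive mu- → muemlim.
mood = imperative: zero marking, form stays muemlim.
Apply vowel harmony: muemlim → miemlim.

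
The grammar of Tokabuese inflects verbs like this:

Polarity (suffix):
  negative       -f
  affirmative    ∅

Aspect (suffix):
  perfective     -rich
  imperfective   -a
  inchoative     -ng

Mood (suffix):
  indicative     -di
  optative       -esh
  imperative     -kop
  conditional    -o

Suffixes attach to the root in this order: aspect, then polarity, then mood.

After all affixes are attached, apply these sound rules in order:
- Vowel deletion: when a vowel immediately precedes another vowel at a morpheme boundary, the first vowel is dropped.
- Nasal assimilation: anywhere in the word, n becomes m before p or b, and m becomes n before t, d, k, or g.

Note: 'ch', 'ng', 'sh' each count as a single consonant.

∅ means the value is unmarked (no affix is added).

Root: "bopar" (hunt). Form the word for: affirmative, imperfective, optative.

boparesh

Attach aspect imperfective -a → bopara.
polarity = affirmative: zero marking, form stays bopara.
Attach mood optative -esh → boparaesh.
Apply vowel deletion: boparaesh → boparesh.
Nasal assimilation: no change.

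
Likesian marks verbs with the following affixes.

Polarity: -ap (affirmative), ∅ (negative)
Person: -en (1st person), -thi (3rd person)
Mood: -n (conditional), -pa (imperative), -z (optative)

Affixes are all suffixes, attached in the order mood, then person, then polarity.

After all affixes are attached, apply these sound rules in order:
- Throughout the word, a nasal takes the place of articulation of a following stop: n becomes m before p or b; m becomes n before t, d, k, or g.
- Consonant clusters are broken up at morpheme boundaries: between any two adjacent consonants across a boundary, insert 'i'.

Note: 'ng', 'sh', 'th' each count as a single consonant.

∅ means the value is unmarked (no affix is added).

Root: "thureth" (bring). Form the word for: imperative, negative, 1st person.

Attach mood imperative -pa → thurethpa.
Attach person 1st person -en → thurethpaen.
polarity = negative: zero marking, form stays thurethpaen.
Nasal assimilation: no change.
Apply epenthesis: thurethpaen → thurethipaen.

thurethipaen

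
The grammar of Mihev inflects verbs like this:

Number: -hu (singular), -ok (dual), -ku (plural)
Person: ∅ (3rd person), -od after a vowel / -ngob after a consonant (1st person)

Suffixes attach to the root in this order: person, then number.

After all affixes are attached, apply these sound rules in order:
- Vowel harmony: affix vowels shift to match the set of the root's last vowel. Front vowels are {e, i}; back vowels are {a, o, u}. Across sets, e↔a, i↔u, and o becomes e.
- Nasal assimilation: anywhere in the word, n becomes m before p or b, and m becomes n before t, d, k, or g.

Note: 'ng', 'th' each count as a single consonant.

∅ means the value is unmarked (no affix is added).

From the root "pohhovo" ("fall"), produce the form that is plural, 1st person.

pohhovoodku

Attach person 1st person -od (after vowel 'o') → pohhovood.
Attach number plural -ku → pohhovoodku.
Vowel harmony: no change.
Nasal assimilation: no change.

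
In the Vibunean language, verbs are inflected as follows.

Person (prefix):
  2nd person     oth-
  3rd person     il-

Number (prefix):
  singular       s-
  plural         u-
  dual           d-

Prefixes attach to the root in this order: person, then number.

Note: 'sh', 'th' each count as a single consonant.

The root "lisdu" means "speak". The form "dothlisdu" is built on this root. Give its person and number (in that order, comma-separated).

Segment: d-oth-lisdu.
person: oth- → 2nd person.
number: d- → dual.

2nd person, dual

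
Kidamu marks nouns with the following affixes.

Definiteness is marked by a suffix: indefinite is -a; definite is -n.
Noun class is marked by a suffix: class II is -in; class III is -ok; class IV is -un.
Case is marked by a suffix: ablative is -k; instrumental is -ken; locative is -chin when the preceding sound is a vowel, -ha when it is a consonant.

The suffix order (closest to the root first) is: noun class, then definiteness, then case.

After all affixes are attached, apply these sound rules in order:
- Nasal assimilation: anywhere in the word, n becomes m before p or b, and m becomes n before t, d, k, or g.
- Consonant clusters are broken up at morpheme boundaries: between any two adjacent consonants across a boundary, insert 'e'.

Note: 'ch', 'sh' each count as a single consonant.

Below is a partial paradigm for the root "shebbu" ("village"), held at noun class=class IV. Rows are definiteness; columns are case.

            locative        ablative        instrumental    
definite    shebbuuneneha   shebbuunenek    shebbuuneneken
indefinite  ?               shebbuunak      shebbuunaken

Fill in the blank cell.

shebbuunachin

Attach noun class class IV -un → shebbuun.
Attach definiteness indefinite -a → shebbuuna.
Attach case locative -chin (after vowel 'a') → shebbuunachin.
Nasal assimilation: no change.
Epenthesis: no change.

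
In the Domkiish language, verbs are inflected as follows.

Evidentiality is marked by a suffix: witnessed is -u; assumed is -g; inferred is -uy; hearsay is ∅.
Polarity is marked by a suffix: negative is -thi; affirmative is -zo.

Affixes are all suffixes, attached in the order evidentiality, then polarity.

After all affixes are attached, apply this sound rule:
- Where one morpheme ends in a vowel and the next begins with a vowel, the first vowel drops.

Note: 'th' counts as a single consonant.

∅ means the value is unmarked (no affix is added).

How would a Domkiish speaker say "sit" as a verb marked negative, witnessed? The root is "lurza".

lurzuthi

Attach evidentiality witnessed -u → lurzau.
Attach polarity negative -thi → lurzauthi.
Apply vowel deletion: lurzauthi → lurzuthi.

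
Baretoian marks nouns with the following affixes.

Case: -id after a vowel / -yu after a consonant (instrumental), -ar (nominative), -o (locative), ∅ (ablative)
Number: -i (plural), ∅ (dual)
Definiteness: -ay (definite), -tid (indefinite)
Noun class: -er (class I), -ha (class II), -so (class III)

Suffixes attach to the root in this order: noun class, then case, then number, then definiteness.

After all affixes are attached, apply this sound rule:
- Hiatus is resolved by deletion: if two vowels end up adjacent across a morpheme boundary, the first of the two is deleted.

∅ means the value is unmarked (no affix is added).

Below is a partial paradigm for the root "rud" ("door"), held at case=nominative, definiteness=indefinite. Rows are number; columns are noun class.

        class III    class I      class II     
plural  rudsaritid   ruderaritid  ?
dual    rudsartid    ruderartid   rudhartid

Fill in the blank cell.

rudharitid

Attach noun class class II -ha → rudha.
Attach case nominative -ar → rudhaar.
Attach number plural -i → rudhaari.
Attach definiteness indefinite -tid → rudhaaritid.
Apply vowel deletion: rudhaaritid → rudharitid.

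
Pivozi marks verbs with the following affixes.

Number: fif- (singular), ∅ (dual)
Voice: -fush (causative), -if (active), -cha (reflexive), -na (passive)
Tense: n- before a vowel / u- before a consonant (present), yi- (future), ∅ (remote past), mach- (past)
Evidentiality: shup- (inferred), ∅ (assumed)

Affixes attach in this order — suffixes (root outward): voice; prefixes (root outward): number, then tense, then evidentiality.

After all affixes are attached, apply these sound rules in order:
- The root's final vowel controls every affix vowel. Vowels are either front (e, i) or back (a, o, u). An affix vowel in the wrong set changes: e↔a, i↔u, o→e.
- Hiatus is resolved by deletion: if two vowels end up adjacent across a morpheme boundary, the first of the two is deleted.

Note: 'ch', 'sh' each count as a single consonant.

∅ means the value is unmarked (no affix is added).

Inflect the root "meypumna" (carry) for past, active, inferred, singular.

shupmachfufmeypumnuf

Attach number singular fif- → fifmeypumna.
Attach tense past mach- → machfifmeypumna.
Attach evidentiality inferred shup- → shupmachfifmeypumna.
Attach voice active -if → shupmachfifmeypumnaif.
Apply vowel harmony: shupmachfifmeypumnaif → shupmachfufmeypumnauf.
Apply vowel deletion: shupmachfufmeypumnauf → shupmachfufmeypumnuf.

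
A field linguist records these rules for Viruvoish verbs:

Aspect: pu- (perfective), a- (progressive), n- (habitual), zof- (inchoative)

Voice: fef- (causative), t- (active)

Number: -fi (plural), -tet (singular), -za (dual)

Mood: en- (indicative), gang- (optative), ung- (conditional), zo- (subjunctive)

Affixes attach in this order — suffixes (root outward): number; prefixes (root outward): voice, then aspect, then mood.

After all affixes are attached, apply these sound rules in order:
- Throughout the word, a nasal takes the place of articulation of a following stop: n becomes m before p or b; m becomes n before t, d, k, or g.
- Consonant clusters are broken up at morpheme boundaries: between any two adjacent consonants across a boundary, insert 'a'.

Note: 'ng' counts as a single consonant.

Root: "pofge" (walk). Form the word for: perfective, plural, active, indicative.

Attach number plural -fi → pofgefi.
Attach voice active t- → tpofgefi.
Attach aspect perfective pu- → putpofgefi.
Attach mood indicative en- → enputpofgefi.
Apply nasal assimilation: enputpofgefi → emputpofgefi.
Apply epenthesis: emputpofgefi → emaputapofgefi.

emaputapofgefi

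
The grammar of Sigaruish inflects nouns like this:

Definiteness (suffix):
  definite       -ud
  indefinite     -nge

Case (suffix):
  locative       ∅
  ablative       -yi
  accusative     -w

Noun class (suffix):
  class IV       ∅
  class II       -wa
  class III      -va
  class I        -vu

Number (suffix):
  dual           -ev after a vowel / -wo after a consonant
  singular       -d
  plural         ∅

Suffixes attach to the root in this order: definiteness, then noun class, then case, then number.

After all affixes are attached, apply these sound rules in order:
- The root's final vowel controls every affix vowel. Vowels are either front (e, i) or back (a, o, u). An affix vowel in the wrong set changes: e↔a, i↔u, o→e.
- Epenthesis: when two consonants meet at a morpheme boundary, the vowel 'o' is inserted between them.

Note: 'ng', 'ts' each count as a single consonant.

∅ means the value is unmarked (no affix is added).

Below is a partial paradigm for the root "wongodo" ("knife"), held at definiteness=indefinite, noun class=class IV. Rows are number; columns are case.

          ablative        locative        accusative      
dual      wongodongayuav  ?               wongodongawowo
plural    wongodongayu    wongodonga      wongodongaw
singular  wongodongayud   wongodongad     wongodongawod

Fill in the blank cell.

wongodongaav

Attach definiteness indefinite -nge → wongodonge.
noun class = class IV: zero marking, form stays wongodonge.
case = locative: zero marking, form stays wongodonge.
Attach number dual -ev (after vowel 'e') → wongodongeev.
Apply vowel harmony: wongodongeev → wongodongaav.
Epenthesis: no change.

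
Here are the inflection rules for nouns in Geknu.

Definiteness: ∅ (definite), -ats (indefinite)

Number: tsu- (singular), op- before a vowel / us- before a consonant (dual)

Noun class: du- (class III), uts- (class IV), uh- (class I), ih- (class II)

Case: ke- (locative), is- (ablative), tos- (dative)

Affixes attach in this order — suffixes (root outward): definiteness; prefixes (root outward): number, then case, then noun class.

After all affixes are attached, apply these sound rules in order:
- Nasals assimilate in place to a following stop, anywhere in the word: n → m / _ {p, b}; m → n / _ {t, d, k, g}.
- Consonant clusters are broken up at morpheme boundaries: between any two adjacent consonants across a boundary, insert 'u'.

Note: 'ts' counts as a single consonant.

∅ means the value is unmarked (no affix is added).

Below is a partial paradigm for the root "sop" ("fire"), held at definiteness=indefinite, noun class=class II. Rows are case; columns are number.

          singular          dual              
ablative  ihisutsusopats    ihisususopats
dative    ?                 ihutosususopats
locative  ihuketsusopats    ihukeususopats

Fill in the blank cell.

Attach definiteness indefinite -ats → sopats.
Attach number singular tsu- → tsusopats.
Attach case dative tos- → tostsusopats.
Attach noun class class II ih- → ihtostsusopats.
Nasal assimilation: no change.
Apply epenthesis: ihtostsusopats → ihutosutsusopats.

ihutosutsusopats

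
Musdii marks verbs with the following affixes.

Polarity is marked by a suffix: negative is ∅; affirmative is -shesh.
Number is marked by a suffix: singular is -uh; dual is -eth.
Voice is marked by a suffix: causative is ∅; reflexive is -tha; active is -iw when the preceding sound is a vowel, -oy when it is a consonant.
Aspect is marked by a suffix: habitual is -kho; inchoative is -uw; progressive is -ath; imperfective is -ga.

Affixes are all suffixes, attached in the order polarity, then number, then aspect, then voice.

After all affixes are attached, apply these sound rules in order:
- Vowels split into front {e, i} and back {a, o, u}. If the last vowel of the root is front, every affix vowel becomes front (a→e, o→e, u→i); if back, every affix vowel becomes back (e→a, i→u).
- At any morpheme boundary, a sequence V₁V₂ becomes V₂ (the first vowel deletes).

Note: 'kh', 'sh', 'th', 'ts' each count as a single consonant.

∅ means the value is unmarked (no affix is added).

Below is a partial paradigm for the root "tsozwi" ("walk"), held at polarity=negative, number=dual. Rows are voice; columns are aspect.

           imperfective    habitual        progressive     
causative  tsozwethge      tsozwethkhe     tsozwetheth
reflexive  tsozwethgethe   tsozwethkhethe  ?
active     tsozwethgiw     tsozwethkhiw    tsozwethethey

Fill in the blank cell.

tsozwetheththe

polarity = negative: zero marking, form stays tsozwi.
Attach number dual -eth → tsozwieth.
Attach aspect progressive -ath → tsozwiethath.
Attach voice reflexive -tha → tsozwiethaththa.
Apply vowel harmony: tsozwiethaththa → tsozwietheththe.
Apply vowel deletion: tsozwietheththe → tsozwetheththe.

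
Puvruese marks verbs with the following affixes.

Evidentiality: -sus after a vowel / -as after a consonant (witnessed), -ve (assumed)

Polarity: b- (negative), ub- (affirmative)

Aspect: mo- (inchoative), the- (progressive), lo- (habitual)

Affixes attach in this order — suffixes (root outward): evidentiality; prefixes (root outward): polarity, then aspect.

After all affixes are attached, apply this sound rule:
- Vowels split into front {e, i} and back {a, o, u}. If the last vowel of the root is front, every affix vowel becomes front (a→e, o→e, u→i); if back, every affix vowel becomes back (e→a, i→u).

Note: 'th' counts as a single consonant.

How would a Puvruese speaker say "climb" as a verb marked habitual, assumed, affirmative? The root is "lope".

Attach polarity affirmative ub- → ublope.
Attach aspect habitual lo- → loublope.
Attach evidentiality assumed -ve → loublopeve.
Apply vowel harmony: loublopeve → leiblopeve.

leiblopeve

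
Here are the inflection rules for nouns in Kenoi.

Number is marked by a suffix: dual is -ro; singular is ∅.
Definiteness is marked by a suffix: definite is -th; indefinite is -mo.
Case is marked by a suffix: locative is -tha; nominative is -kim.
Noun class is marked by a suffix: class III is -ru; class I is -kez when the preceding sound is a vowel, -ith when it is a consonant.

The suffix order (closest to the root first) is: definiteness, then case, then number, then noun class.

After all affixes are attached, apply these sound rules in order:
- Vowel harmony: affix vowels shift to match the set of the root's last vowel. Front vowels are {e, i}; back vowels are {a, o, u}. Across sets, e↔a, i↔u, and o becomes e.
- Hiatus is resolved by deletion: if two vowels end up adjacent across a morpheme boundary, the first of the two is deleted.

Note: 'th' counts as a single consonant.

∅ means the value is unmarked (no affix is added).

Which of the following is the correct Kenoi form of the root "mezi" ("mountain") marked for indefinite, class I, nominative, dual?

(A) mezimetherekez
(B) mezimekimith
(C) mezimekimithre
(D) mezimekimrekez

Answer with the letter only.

Attach definiteness indefinite -mo → mezimo.
Attach case nominative -kim → mezimokim.
Attach number dual -ro → mezimokimro.
Attach noun class class I -kez (after vowel 'o') → mezimokimrokez.
Apply vowel harmony: mezimokimrokez → mezimekimrekez.
Vowel deletion: no change.
So the correct form is mezimekimrekez, option (D).
(A) mezimetherekez is wrong: it uses locative instead of nominative for case.
(B) mezimekimith is wrong: it uses singular instead of dual for number.
(C) mezimekimithre is wrong: it has the affixes in the wrong order.

D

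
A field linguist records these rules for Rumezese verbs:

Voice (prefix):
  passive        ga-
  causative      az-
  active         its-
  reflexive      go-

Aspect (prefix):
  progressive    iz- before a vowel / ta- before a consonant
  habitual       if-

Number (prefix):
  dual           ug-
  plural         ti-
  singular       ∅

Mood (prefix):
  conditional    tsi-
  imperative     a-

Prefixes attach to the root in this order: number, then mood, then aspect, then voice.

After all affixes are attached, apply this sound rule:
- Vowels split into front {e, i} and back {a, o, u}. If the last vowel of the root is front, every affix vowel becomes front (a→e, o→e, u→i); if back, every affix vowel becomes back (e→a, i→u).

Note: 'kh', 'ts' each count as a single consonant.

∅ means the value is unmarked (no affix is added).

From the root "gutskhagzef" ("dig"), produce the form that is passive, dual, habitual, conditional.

geiftsiiggutskhagzef

Attach number dual ug- → uggutskhagzef.
Attach mood conditional tsi- → tsiuggutskhagzef.
Attach aspect habitual if- → iftsiuggutskhagzef.
Attach voice passive ga- → gaiftsiuggutskhagzef.
Apply vowel harmony: gaiftsiuggutskhagzef → geiftsiiggutskhagzef.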